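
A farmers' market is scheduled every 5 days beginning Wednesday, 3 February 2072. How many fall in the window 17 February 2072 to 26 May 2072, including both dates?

Occurrences land 5·i days after 3 February 2072 for i = 0, 1, 2, …
17 February 2072 is 14 days after the start; 14 ÷ 5 = 2 remainder 4; since the remainder is 4, round up to i = 3. First occurrence in the window: #4 on 18 February 2072 (3×5 = 15 days in).
26 May 2072 is 113 days after the start; 113 ÷ 5 = 22 remainder 3. Last occurrence in the window: #23 on 23 May 2072.
Occurrences #4 through #23: 20 in total.

20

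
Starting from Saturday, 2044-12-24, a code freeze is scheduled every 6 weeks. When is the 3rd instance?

2045-03-18

The 3rd occurrence is 2 intervals after the first: 2 × 42 = 84 days after 2044-12-24.
December has 31 days — 7 days to the end of December leaves 77.
January has 31 days (46 left).
February has 28 days (18 left).
18 days into March → 2045-03-18.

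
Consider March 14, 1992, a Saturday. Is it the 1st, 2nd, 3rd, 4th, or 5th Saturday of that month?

Day 14 falls in week ⌈14/7⌉ of the month.
Days 1–7 hold the 1st Saturday, 8–14 the 2nd, 15–21 the 3rd, 22–28 the 4th, 29–31 the 5th.
14 is in the range for the 2nd.

2nd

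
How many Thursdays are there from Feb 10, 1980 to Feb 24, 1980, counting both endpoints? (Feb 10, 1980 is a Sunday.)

Feb 10, 1980 is a Sunday; the first Thursday on or after it is Feb 14, 1980 (4 days later).
From Feb 14, 1980 to Feb 24, 1980 is 24 − 14 = 10 days.
10 ÷ 7 = 1 full weeks with remainder 3, so 1 more Thursdays after the first → 2.

2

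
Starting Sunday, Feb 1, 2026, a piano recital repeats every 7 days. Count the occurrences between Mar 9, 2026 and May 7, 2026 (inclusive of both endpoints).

8

Occurrences land 7·i days after Feb 1, 2026 for i = 0, 1, 2, …
Mar 9, 2026 is 36 days after the start; 36 ÷ 7 = 5 remainder 1; since the remainder is 1, round up to i = 6. First occurrence in the window: #7 on Mar 15, 2026 (6×7 = 42 days in).
May 7, 2026 is 95 days after the start; 95 ÷ 7 = 13 remainder 4. Last occurrence in the window: #14 on May 3, 2026.
Occurrences #7 through #14: 8 in total.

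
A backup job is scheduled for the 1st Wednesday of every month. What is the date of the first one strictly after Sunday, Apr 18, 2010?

Apr 2010 starts on a Thursday, so its 1st Wednesday is Apr 7, 2010 (6 days in).
That is not after Apr 18, 2010, so look at May 2010.
May 2010 starts on a Saturday, so its 1st Wednesday is May 5, 2010 (4 days in).

May 5, 2010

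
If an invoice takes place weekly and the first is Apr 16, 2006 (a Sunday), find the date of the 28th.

The 28th occurrence is 27 intervals after the first: 27 × 7 = 189 days after Apr 16, 2006.
Apr has 30 days — 14 days to the end of Apr leaves 175.
May has 31 days (144 left).
Jun has 30 days (114 left).
Jul has 31 days (83 left).
Aug has 31 days (52 left).
Sep has 30 days (22 left).
22 days into Oct → Oct 22, 2006.

Oct 22, 2006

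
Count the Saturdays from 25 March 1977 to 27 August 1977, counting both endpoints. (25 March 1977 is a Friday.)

25 March 1977 is a Friday; the first Saturday on or after it is 26 March 1977 (1 day later).
From 26 March 1977 to 27 August 1977: 5 + 30 + 31 + 30 + 31 + 27 = 154 days (rest of March, April, May, June, July, August).
154 ÷ 7 = 22 full weeks with remainder 0, so 22 more Saturdays after the first → 23.

23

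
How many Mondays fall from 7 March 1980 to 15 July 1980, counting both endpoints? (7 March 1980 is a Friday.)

7 March 1980 is a Friday; the first Monday on or after it is 10 March 1980 (3 days later).
From 10 March 1980 to 15 July 1980: 21 + 30 + 31 + 30 + 15 = 127 days (rest of March, April, May, June, July).
127 ÷ 7 = 18 full weeks with remainder 1, so 18 more Mondays after the first → 19.

19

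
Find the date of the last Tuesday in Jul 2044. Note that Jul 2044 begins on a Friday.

Jul 26, 2044

Jul 2044 begins on a Friday, so the first Tuesday is Jul 5 (4 days later).
Jul 2044 has 31 days. Adding weeks: 5, 12, 19, 26 — the last one ≤ 31 is the 26th.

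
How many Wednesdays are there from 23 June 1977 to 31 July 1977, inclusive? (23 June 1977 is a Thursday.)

5

23 June 1977 is a Thursday; the first Wednesday on or after it is 29 June 1977 (6 days later).
From 29 June 1977 to 31 July 1977: 1 + 31 = 32 days (rest of June, July).
32 ÷ 7 = 4 full weeks with remainder 4, so 4 more Wednesdays after the first → 5.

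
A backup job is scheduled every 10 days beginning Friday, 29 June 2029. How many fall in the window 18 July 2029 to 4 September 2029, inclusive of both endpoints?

5

Occurrences land 10·i days after 29 June 2029 for i = 0, 1, 2, …
18 July 2029 is 19 days after the start; 19 ÷ 10 = 1 remainder 9; since the remainder is 9, round up to i = 2. First occurrence in the window: #3 on 19 July 2029 (2×10 = 20 days in).
4 September 2029 is 67 days after the start; 67 ÷ 10 = 6 remainder 7. Last occurrence in the window: #7 on 28 August 2029.
Occurrences #3 through #7: 5 in total.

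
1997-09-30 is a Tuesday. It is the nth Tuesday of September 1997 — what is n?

5th

Day 30 falls in week ⌈30/7⌉ of the month.
Days 1–7 hold the 1st Tuesday, 8–14 the 2nd, 15–21 the 3rd, 22–28 the 4th, 29–31 the 5th.
30 is in the range for the 5th.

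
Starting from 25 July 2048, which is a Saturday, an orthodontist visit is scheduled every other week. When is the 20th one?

The 20th occurrence is 19 intervals after the first: 19 × 14 = 266 days after 25 July 2048.
July has 31 days — 6 days to the end of July leaves 260.
August has 31 days (229 left).
September has 30 days (199 left).
October has 31 days (168 left).
November has 30 days (138 left).
December has 31 days (107 left).
January has 31 days (76 left).
February has 28 days (48 left).
March has 31 days (17 left).
17 days into April → 17 April 2049.

17 April 2049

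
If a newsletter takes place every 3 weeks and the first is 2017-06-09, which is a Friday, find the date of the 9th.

2017-11-24

The 9th occurrence is 8 intervals after the first: 8 × 21 = 168 days after 2017-06-09.
June has 30 days — 21 days to the end of June leaves 147.
July has 31 days (116 left).
August has 31 days (85 left).
September has 30 days (55 left).
October has 31 days (24 left).
24 days into November → 2017-11-24.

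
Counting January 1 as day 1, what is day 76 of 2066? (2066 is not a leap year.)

Jan has 31 days (76 − 31 = 45 remain).
Feb has 28 days (45 − 28 = 17 remain).
17 into Mar → Mar 17.

Mar 17, 2066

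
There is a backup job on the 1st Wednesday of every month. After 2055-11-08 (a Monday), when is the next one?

November 2055 starts on a Monday, so its 1st Wednesday is 2055-11-03 (2 days in).
That is not after 2055-11-08, so look at December 2055.
December 2055 starts on a Wednesday, so its 1st Wednesday is 2055-12-01.

2055-12-01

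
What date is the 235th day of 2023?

23 August 2023

January has 31 days (235 − 31 = 204 remain).
February has 28 days (204 − 28 = 176 remain).
March has 31 days (176 − 31 = 145 remain).
April has 30 days (145 − 30 = 115 remain).
May has 31 days (115 − 31 = 84 remain).
June has 30 days (84 − 30 = 54 remain).
July has 31 days (54 − 31 = 23 remain).
23 into August → August 23.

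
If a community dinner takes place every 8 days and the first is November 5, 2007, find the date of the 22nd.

The 22nd occurrence is 21 intervals after the first: 21 × 8 = 168 days after November 5, 2007.
November has 30 days — 25 days to the end of November leaves 143.
December has 31 days (112 left).
January has 31 days (81 left).
February has 29 days (52 left).
March has 31 days (21 left).
21 days into April → April 21, 2008.

April 21, 2008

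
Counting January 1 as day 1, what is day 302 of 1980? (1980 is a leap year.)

Jan has 31 days (302 − 31 = 271 remain).
Feb has 29 days (271 − 29 = 242 remain).
Mar has 31 days (242 − 31 = 211 remain).
Apr has 30 days (211 − 30 = 181 remain).
May has 31 days (181 − 31 = 150 remain).
Jun has 30 days (150 − 30 = 120 remain).
Jul has 31 days (120 − 31 = 89 remain).
Aug has 31 days (89 − 31 = 58 remain).
Sep has 30 days (58 − 30 = 28 remain).
28 into Oct → Oct 28.

Oct 28, 1980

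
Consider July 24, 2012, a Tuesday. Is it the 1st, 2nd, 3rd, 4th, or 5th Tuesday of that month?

Day 24 falls in week ⌈24/7⌉ of the month.
Days 1–7 hold the 1st Tuesday, 8–14 the 2nd, 15–21 the 3rd, 22–28 the 4th, 29–31 the 5th.
24 is in the range for the 4th.

4th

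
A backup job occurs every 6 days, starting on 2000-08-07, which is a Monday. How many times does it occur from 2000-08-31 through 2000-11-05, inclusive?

Occurrences land 6·i days after 2000-08-07 for i = 0, 1, 2, …
2000-08-31 is 24 days after the start; 24 ÷ 6 = 4 remainder 0. First occurrence in the window: #5 on 2000-08-31 (4×6 = 24 days in).
2000-11-05 is 90 days after the start; 90 ÷ 6 = 15 remainder 0. Last occurrence in the window: #16 on 2000-11-05.
Occurrences #5 through #16: 12 in total.

12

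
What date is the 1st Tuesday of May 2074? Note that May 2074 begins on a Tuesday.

May 2074 begins on a Tuesday, so the first Tuesday is May 1.

May 1, 2074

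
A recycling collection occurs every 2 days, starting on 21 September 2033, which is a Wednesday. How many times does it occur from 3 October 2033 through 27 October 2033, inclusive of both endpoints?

13

Occurrences land 2·i days after 21 September 2033 for i = 0, 1, 2, …
3 October 2033 is 12 days after the start; 12 ÷ 2 = 6 remainder 0. First occurrence in the window: #7 on 3 October 2033 (6×2 = 12 days in).
27 October 2033 is 36 days after the start; 36 ÷ 2 = 18 remainder 0. Last occurrence in the window: #19 on 27 October 2033.
Occurrences #7 through #19: 13 in total.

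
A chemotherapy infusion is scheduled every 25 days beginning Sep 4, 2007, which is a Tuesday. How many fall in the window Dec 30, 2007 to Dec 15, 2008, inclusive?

14

Occurrences land 25·i days after Sep 4, 2007 for i = 0, 1, 2, …
Dec 30, 2007 is 117 days after the start; 117 ÷ 25 = 4 remainder 17; since the remainder is 17, round up to i = 5. First occurrence in the window: #6 on Jan 7, 2008 (5×25 = 125 days in).
Dec 15, 2008 is 468 days after the start; 468 ÷ 25 = 18 remainder 18. Last occurrence in the window: #19 on Nov 27, 2008.
Occurrences #6 through #19: 14 in total.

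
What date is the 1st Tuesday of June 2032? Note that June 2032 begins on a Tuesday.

June 1, 2032

June 2032 begins on a Tuesday, so the first Tuesday is June 1.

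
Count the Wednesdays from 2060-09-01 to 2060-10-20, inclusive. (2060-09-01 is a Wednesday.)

2060-09-01 is a Wednesday; the first Wednesday on or after it is 2060-09-01.
From 2060-09-01 to 2060-10-20: 29 + 20 = 49 days (rest of September, October).
49 ÷ 7 = 7 full weeks with remainder 0, so 7 more Wednesdays after the first → 8.

8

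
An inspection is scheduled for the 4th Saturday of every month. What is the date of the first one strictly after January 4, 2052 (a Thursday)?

January 2052 starts on a Monday; its first Saturday is the 6th, so the 4th Saturday is the 27th — January 27, 2052.
January 27, 2052 is after January 4, 2052, so that is the next one.

January 27, 2052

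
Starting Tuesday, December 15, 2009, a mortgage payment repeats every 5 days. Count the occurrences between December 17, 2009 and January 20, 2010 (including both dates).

7

Occurrences land 5·i days after December 15, 2009 for i = 0, 1, 2, …
December 17, 2009 is 2 days after the start; 2 ÷ 5 = 0 remainder 2; since the remainder is 2, round up to i = 1. First occurrence in the window: #2 on December 20, 2009 (1×5 = 5 days in).
January 20, 2010 is 36 days after the start; 36 ÷ 5 = 7 remainder 1. Last occurrence in the window: #8 on January 19, 2010.
Occurrences #2 through #8: 7 in total.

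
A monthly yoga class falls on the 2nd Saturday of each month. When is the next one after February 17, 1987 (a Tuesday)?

February 1987 starts on a Sunday; its first Saturday is the 7th, so the 2nd Saturday is the 14th — February 14, 1987.
That is not after February 17, 1987, so look at March 1987.
March 1987 starts on a Sunday; its first Saturday is the 7th, so the 2nd Saturday is the 14th — March 14, 1987.

March 14, 1987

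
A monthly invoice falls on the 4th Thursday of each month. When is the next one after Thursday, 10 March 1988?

24 March 1988

March 1988 starts on a Tuesday; its first Thursday is the 3rd, so the 4th Thursday is the 24th — 24 March 1988.
24 March 1988 is after 10 March 1988, so that is the next one.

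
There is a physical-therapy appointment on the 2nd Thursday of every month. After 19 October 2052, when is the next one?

October 2052 starts on a Tuesday; its first Thursday is the 3rd, so the 2nd Thursday is the 10th — 10 October 2052.
That is not after 19 October 2052, so look at November 2052.
November 2052 starts on a Friday; its first Thursday is the 7th, so the 2nd Thursday is the 14th — 14 November 2052.

14 November 2052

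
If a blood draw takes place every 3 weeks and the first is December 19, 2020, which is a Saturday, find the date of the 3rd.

The 3rd occurrence is 2 intervals after the first: 2 × 21 = 42 days after December 19, 2020.
December has 31 days — 12 days to the end of December leaves 30.
30 days into January → January 30, 2021.

January 30, 2021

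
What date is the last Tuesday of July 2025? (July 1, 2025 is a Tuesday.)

July 2025 begins on a Tuesday, so the first Tuesday is July 1.
July 2025 has 31 days. Adding weeks: 1, 8, 15, 22, 29 — the last one ≤ 31 is the 29th.

2025-07-29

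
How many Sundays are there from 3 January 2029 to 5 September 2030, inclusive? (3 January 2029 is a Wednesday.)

87

3 January 2029 is a Wednesday; the first Sunday on or after it is 7 January 2029 (4 days later).
From 7 January 2029 to 5 September 2030: 358 + 248 = 606 days (rest of 2029, to 5 September 2030 in 2030).
606 ÷ 7 = 86 full weeks with remainder 4, so 86 more Sundays after the first → 87.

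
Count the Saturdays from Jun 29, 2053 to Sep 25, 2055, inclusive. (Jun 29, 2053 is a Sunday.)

Jun 29, 2053 is a Sunday; the first Saturday on or after it is Jul 5, 2053 (6 days later).
From Jul 5, 2053 to Sep 25, 2055: 179 + 365 + 268 = 812 days (rest of 2053, 2054, to Sep 25, 2055 in 2055).
812 ÷ 7 = 116 full weeks with remainder 0, so 116 more Saturdays after the first → 117.

117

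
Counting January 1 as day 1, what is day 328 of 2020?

November 23, 2020

January has 31 days (328 − 31 = 297 remain).
February has 29 days (297 − 29 = 268 remain).
March has 31 days (268 − 31 = 237 remain).
April has 30 days (237 − 30 = 207 remain).
May has 31 days (207 − 31 = 176 remain).
June has 30 days (176 − 30 = 146 remain).
July has 31 days (146 − 31 = 115 remain).
August has 31 days (115 − 31 = 84 remain).
September has 30 days (84 − 30 = 54 remain).
October has 31 days (54 − 31 = 23 remain).
23 into November → November 23.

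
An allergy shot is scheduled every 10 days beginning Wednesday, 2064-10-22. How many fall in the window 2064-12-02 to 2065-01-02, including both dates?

Occurrences land 10·i days after 2064-10-22 for i = 0, 1, 2, …
2064-12-02 is 41 days after the start; 41 ÷ 10 = 4 remainder 1; since the remainder is 1, round up to i = 5. First occurrence in the window: #6 on 2064-12-11 (5×10 = 50 days in).
2065-01-02 is 72 days after the start; 72 ÷ 10 = 7 remainder 2. Last occurrence in the window: #8 on 2064-12-31.
Occurrences #6 through #8: 3 in total.

3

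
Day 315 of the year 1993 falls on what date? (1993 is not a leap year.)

Jan has 31 days (315 − 31 = 284 remain).
Feb has 28 days (284 − 28 = 256 remain).
Mar has 31 days (256 − 31 = 225 remain).
Apr has 30 days (225 − 30 = 195 remain).
May has 31 days (195 − 31 = 164 remain).
Jun has 30 days (164 − 30 = 134 remain).
Jul has 31 days (134 − 31 = 103 remain).
Aug has 31 days (103 − 31 = 72 remain).
Sep has 30 days (72 − 30 = 42 remain).
Oct has 31 days (42 − 31 = 11 remain).
11 into Nov → Nov 11.

Nov 11, 1993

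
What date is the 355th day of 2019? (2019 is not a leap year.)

Dec 21, 2019

Jan has 31 days (355 − 31 = 324 remain).
Feb has 28 days (324 − 28 = 296 remain).
Mar has 31 days (296 − 31 = 265 remain).
Apr has 30 days (265 − 30 = 235 remain).
May has 31 days (235 − 31 = 204 remain).
Jun has 30 days (204 − 30 = 174 remain).
Jul has 31 days (174 − 31 = 143 remain).
Aug has 31 days (143 − 31 = 112 remain).
Sep has 30 days (112 − 30 = 82 remain).
Oct has 31 days (82 − 31 = 51 remain).
Nov has 30 days (51 − 30 = 21 remain).
21 into Dec → Dec 21.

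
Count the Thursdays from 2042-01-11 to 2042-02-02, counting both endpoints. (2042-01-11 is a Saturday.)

3

2042-01-11 is a Saturday; the first Thursday on or after it is 2042-01-16 (5 days later).
From 2042-01-16 to 2042-02-02: 15 + 2 = 17 days (rest of January, February).
17 ÷ 7 = 2 full weeks with remainder 3, so 2 more Thursdays after the first → 3.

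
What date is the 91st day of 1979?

Jan has 31 days (91 − 31 = 60 remain).
Feb has 28 days (60 − 28 = 32 remain).
Mar has 31 days (32 − 31 = 1 remain).
1 into Apr → Apr 1.

Apr 1, 1979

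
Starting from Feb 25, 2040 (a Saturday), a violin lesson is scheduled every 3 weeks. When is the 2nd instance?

The 2nd occurrence is 1 interval after the first: 1 × 21 = 21 days after Feb 25, 2040.
Feb has 29 days — 4 days to the end of Feb leaves 17.
17 days into Mar → Mar 17, 2040.

Mar 17, 2040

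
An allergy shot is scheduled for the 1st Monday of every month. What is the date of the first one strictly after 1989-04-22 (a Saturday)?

April 1989 starts on a Saturday, so its 1st Monday is 1989-04-03 (2 days in).
That is not after 1989-04-22, so look at May 1989.
May 1989 starts on a Monday, so its 1st Monday is 1989-05-01.

1989-05-01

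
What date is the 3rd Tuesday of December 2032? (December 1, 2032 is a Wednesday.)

2032-12-21

December 2032 begins on a Wednesday, so the first Tuesday is December 7 (6 days later).
The 3rd Tuesday is 2 weeks later: 7 + 14 = 21.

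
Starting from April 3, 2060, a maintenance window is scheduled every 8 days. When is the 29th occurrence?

November 13, 2060

The 29th occurrence is 28 intervals after the first: 28 × 8 = 224 days after April 3, 2060.
April has 30 days — 27 days to the end of April leaves 197.
May has 31 days (166 left).
June has 30 days (136 left).
July has 31 days (105 left).
August has 31 days (74 left).
September has 30 days (44 left).
October has 31 days (13 left).
13 days into November → November 13, 2060.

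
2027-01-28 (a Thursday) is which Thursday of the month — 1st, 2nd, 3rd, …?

Day 28 falls in week ⌈28/7⌉ of the month.
Days 1–7 hold the 1st Thursday, 8–14 the 2nd, 15–21 the 3rd, 22–28 the 4th, 29–31 the 5th.
28 is in the range for the 4th.

4th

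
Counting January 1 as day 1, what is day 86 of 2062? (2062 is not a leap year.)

January has 31 days (86 − 31 = 55 remain).
February has 28 days (55 − 28 = 27 remain).
27 into March → March 27.

27 March 2062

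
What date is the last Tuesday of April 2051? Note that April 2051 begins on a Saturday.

2051-04-25

April 2051 begins on a Saturday, so the first Tuesday is April 4 (3 days later).
April 2051 has 30 days. Adding weeks: 4, 11, 18, 25 — the last one ≤ 30 is the 25th.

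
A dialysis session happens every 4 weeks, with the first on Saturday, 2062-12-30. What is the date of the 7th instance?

2063-06-16

The 7th occurrence is 6 intervals after the first: 6 × 28 = 168 days after 2062-12-30.
December has 31 days — 1 day to the end of December leaves 167.
January has 31 days (136 left).
February has 28 days (108 left).
March has 31 days (77 left).
April has 30 days (47 left).
May has 31 days (16 left).
16 days into June → 2063-06-16.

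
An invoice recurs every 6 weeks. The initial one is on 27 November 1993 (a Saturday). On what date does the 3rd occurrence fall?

19 February 1994

The 3rd occurrence is 2 intervals after the first: 2 × 42 = 84 days after 27 November 1993.
November has 30 days — 3 days to the end of November leaves 81.
December has 31 days (50 left).
January has 31 days (19 left).
19 days into February → 19 February 1994.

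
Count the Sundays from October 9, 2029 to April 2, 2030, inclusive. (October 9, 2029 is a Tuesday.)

25

October 9, 2029 is a Tuesday; the first Sunday on or after it is October 14, 2029 (5 days later).
From October 14, 2029 to April 2, 2030: 17 + 30 + 31 + 31 + 28 + 31 + 2 = 170 days (rest of October, November, December, January, February, March, April).
170 ÷ 7 = 24 full weeks with remainder 2, so 24 more Sundays after the first → 25.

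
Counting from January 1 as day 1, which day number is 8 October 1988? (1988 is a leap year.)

282

Days in months before October: 31 + 29 + 31 + 30 + 31 + 30 + 31 + 31 + 30 = 274.
Plus 8 days into October → day 282.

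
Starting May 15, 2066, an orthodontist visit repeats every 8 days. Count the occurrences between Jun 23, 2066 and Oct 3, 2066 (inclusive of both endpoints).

13

Occurrences land 8·i days after May 15, 2066 for i = 0, 1, 2, …
Jun 23, 2066 is 39 days after the start; 39 ÷ 8 = 4 remainder 7; since the remainder is 7, round up to i = 5. First occurrence in the window: #6 on Jun 24, 2066 (5×8 = 40 days in).
Oct 3, 2066 is 141 days after the start; 141 ÷ 8 = 17 remainder 5. Last occurrence in the window: #18 on Sep 28, 2066.
Occurrences #6 through #18: 13 in total.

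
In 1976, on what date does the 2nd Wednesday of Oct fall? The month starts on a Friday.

Oct 1976 begins on a Friday, so the first Wednesday is Oct 6 (5 days later).
The 2nd Wednesday is 1 weeks later: 6 + 7 = 13.

Oct 13, 1976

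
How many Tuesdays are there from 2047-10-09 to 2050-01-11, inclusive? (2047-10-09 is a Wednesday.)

118

2047-10-09 is a Wednesday; the first Tuesday on or after it is 2047-10-15 (6 days later).
From 2047-10-15 to 2050-01-11: 77 + 366 + 365 + 11 = 819 days (rest of 2047, 2048, 2049, to 2050-01-11 in 2050).
819 ÷ 7 = 117 full weeks with remainder 0, so 117 more Tuesdays after the first → 118.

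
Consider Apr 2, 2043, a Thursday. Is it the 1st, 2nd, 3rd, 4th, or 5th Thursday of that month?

1st

Day 2 falls in week ⌈2/7⌉ of the month.
Days 1–7 hold the 1st Thursday, 8–14 the 2nd, 15–21 the 3rd, 22–28 the 4th, 29–31 the 5th.
2 is in the range for the 1st.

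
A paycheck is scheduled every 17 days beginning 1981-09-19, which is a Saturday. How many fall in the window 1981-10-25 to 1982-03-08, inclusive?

Occurrences land 17·i days after 1981-09-19 for i = 0, 1, 2, …
1981-10-25 is 36 days after the start; 36 ÷ 17 = 2 remainder 2; since the remainder is 2, round up to i = 3. First occurrence in the window: #4 on 1981-11-09 (3×17 = 51 days in).
1982-03-08 is 170 days after the start; 170 ÷ 17 = 10 remainder 0. Last occurrence in the window: #11 on 1982-03-08.
Occurrences #4 through #11: 8 in total.

8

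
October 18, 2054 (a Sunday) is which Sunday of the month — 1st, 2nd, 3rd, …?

3rd

Day 18 falls in week ⌈18/7⌉ of the month.
Days 1–7 hold the 1st Sunday, 8–14 the 2nd, 15–21 the 3rd, 22–28 the 4th, 29–31 the 5th.
18 is in the range for the 3rd.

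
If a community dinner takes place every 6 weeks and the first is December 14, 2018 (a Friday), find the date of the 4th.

April 19, 2019

The 4th occurrence is 3 intervals after the first: 3 × 42 = 126 days after December 14, 2018.
December has 31 days — 17 days to the end of December leaves 109.
January has 31 days (78 left).
February has 28 days (50 left).
March has 31 days (19 left).
19 days into April → April 19, 2019.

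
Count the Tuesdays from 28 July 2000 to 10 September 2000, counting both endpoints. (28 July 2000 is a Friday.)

28 July 2000 is a Friday; the first Tuesday on or after it is 1 August 2000 (4 days later).
From 1 August 2000 to 10 September 2000: 30 + 10 = 40 days (rest of August, September).
40 ÷ 7 = 5 full weeks with remainder 5, so 5 more Tuesdays after the first → 6.

6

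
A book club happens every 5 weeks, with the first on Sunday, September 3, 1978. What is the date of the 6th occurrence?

February 25, 1979

The 6th occurrence is 5 intervals after the first: 5 × 35 = 175 days after September 3, 1978.
September has 30 days — 27 days to the end of September leaves 148.
October has 31 days (117 left).
November has 30 days (87 left).
December has 31 days (56 left).
January has 31 days (25 left).
25 days into February → February 25, 1979.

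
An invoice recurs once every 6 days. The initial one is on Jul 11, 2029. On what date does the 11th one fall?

The 11th occurrence is 10 intervals after the first: 10 × 6 = 60 days after Jul 11, 2029.
Jul has 31 days — 20 days to the end of Jul leaves 40.
Aug has 31 days (9 left).
9 days into Sep → Sep 9, 2029.

Sep 9, 2029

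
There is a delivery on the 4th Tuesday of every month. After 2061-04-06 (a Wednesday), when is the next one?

2061-04-26

April 2061 starts on a Friday; its first Tuesday is the 5th, so the 4th Tuesday is the 26th — 2061-04-26.
2061-04-26 is after 2061-04-06, so that is the next one.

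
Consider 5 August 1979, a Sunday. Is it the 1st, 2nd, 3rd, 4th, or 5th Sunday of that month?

1st

Day 5 falls in week ⌈5/7⌉ of the month.
Days 1–7 hold the 1st Sunday, 8–14 the 2nd, 15–21 the 3rd, 22–28 the 4th, 29–31 the 5th.
5 is in the range for the 1st.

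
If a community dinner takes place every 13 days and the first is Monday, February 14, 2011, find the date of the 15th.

The 15th occurrence is 14 intervals after the first: 14 × 13 = 182 days after February 14, 2011.
February has 28 days — 14 days to the end of February leaves 168.
March has 31 days (137 left).
April has 30 days (107 left).
May has 31 days (76 left).
June has 30 days (46 left).
July has 31 days (15 left).
15 days into August → August 15, 2011.

August 15, 2011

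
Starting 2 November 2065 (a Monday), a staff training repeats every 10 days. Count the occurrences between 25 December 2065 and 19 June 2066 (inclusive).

Occurrences land 10·i days after 2 November 2065 for i = 0, 1, 2, …
25 December 2065 is 53 days after the start; 53 ÷ 10 = 5 remainder 3; since the remainder is 3, round up to i = 6. First occurrence in the window: #7 on 1 January 2066 (6×10 = 60 days in).
19 June 2066 is 229 days after the start; 229 ÷ 10 = 22 remainder 9. Last occurrence in the window: #23 on 10 June 2066.
Occurrences #7 through #23: 17 in total.

17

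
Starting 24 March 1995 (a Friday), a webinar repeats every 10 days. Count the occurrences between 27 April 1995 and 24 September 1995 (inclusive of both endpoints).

15

Occurrences land 10·i days after 24 March 1995 for i = 0, 1, 2, …
27 April 1995 is 34 days after the start; 34 ÷ 10 = 3 remainder 4; since the remainder is 4, round up to i = 4. First occurrence in the window: #5 on 3 May 1995 (4×10 = 40 days in).
24 September 1995 is 184 days after the start; 184 ÷ 10 = 18 remainder 4. Last occurrence in the window: #19 on 20 September 1995.
Occurrences #5 through #19: 15 in total.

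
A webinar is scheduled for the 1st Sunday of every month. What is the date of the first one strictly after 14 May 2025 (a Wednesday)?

May 2025 starts on a Thursday, so its 1st Sunday is 4 May 2025 (3 days in).
That is not after 14 May 2025, so look at June 2025.
June 2025 starts on a Sunday, so its 1st Sunday is 1 June 2025.

1 June 2025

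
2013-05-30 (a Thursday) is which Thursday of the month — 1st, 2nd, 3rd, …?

5th

Day 30 falls in week ⌈30/7⌉ of the month.
Days 1–7 hold the 1st Thursday, 8–14 the 2nd, 15–21 the 3rd, 22–28 the 4th, 29–31 the 5th.
30 is in the range for the 5th.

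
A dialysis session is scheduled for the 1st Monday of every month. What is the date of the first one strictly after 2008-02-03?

2008-02-04

February 2008 starts on a Friday, so its 1st Monday is 2008-02-04 (3 days in).
2008-02-04 is after 2008-02-03, so that is the next one.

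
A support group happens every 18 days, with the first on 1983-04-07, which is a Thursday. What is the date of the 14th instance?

The 14th occurrence is 13 intervals after the first: 13 × 18 = 234 days after 1983-04-07.
April has 30 days — 23 days to the end of April leaves 211.
May has 31 days (180 left).
June has 30 days (150 left).
July has 31 days (119 left).
August has 31 days (88 left).
September has 30 days (58 left).
October has 31 days (27 left).
27 days into November → 1983-11-27.

1983-11-27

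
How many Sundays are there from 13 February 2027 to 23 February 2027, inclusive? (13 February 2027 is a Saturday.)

2

13 February 2027 is a Saturday; the first Sunday on or after it is 14 February 2027 (1 day later).
From 14 February 2027 to 23 February 2027 is 23 − 14 = 9 days.
9 ÷ 7 = 1 full weeks with remainder 2, so 1 more Sundays after the first → 2.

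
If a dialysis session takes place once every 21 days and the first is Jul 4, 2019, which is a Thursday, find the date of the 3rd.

The 3rd occurrence is 2 intervals after the first: 2 × 21 = 42 days after Jul 4, 2019.
Jul has 31 days — 27 days to the end of Jul leaves 15.
15 days into Aug → Aug 15, 2019.

Aug 15, 2019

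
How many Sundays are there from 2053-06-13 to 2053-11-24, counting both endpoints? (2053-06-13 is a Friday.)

2053-06-13 is a Friday; the first Sunday on or after it is 2053-06-15 (2 days later).
From 2053-06-15 to 2053-11-24: 15 + 31 + 31 + 30 + 31 + 24 = 162 days (rest of June, July, August, September, October, November).
162 ÷ 7 = 23 full weeks with remainder 1, so 23 more Sundays after the first → 24.

24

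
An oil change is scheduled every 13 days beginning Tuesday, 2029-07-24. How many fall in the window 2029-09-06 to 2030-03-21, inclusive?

15

Occurrences land 13·i days after 2029-07-24 for i = 0, 1, 2, …
2029-09-06 is 44 days after the start; 44 ÷ 13 = 3 remainder 5; since the remainder is 5, round up to i = 4. First occurrence in the window: #5 on 2029-09-14 (4×13 = 52 days in).
2030-03-21 is 240 days after the start; 240 ÷ 13 = 18 remainder 6. Last occurrence in the window: #19 on 2030-03-15.
Occurrences #5 through #19: 15 in total.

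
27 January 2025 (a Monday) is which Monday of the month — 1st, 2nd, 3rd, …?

4th

Day 27 falls in week ⌈27/7⌉ of the month.
Days 1–7 hold the 1st Monday, 8–14 the 2nd, 15–21 the 3rd, 22–28 the 4th, 29–31 the 5th.
27 is in the range for the 4th.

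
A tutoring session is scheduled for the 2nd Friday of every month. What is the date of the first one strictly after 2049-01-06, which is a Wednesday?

2049-01-08

January 2049 starts on a Friday; its first Friday is the 1st, so the 2nd Friday is the 8th — 2049-01-08.
2049-01-08 is after 2049-01-06, so that is the next one.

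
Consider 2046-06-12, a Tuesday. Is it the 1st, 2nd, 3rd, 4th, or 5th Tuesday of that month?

Day 12 falls in week ⌈12/7⌉ of the month.
Days 1–7 hold the 1st Tuesday, 8–14 the 2nd, 15–21 the 3rd, 22–28 the 4th, 29–31 the 5th.
12 is in the range for the 2nd.

2nd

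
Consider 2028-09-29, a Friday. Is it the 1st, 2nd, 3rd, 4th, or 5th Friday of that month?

5th

Day 29 falls in week ⌈29/7⌉ of the month.
Days 1–7 hold the 1st Friday, 8–14 the 2nd, 15–21 the 3rd, 22–28 the 4th, 29–31 the 5th.
29 is in the range for the 5th.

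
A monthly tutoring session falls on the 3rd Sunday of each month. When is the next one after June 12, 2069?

June 16, 2069

June 2069 starts on a Saturday; its first Sunday is the 2nd, so the 3rd Sunday is the 16th — June 16, 2069.
June 16, 2069 is after June 12, 2069, so that is the next one.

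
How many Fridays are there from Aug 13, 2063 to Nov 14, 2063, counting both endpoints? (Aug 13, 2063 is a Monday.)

Aug 13, 2063 is a Monday; the first Friday on or after it is Aug 17, 2063 (4 days later).
From Aug 17, 2063 to Nov 14, 2063: 14 + 30 + 31 + 14 = 89 days (rest of Aug, Sep, Oct, Nov).
89 ÷ 7 = 12 full weeks with remainder 5, so 12 more Fridays after the first → 13.

13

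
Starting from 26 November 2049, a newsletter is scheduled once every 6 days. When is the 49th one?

The 49th occurrence is 48 intervals after the first: 48 × 6 = 288 days after 26 November 2049.
November has 30 days — 4 days to the end of November leaves 284.
December has 31 days (253 left).
January has 31 days (222 left).
February has 28 days (194 left).
March has 31 days (163 left).
April has 30 days (133 left).
May has 31 days (102 left).
June has 30 days (72 left).
July has 31 days (41 left).
August has 31 days (10 left).
10 days into September → 10 September 2050.

10 September 2050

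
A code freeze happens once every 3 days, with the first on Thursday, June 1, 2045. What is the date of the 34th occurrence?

September 8, 2045

The 34th occurrence is 33 intervals after the first: 33 × 3 = 99 days after June 1, 2045.
June has 30 days — 29 days to the end of June leaves 70.
July has 31 days (39 left).
August has 31 days (8 left).
8 days into September → September 8, 2045.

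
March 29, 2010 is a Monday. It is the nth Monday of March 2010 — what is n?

5th

Day 29 falls in week ⌈29/7⌉ of the month.
Days 1–7 hold the 1st Monday, 8–14 the 2nd, 15–21 the 3rd, 22–28 the 4th, 29–31 the 5th.
29 is in the range for the 5th.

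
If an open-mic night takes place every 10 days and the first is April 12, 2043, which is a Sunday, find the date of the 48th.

The 48th occurrence is 47 intervals after the first: 47 × 10 = 470 days after April 12, 2043.
April has 30 days — 18 days to the end of April leaves 452.
From end of April to end of 2043 is 245 days (207 left).
January has 31 days (176 left).
February has 29 days (147 left).
March has 31 days (116 left).
April has 30 days (86 left).
May has 31 days (55 left).
June has 30 days (25 left).
25 days into July → July 25, 2044.

July 25, 2044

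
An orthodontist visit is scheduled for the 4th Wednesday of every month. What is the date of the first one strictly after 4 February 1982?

24 February 1982

February 1982 starts on a Monday; its first Wednesday is the 3rd, so the 4th Wednesday is the 24th — 24 February 1982.
24 February 1982 is after 4 February 1982, so that is the next one.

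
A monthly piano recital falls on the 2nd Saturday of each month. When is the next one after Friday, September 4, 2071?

September 2071 starts on a Tuesday; its first Saturday is the 5th, so the 2nd Saturday is the 12th — September 12, 2071.
September 12, 2071 is after September 4, 2071, so that is the next one.

September 12, 2071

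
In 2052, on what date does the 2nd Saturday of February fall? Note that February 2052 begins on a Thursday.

February 2052 begins on a Thursday, so the first Saturday is February 3 (2 days later).
The 2nd Saturday is 1 weeks later: 3 + 7 = 10.

2052-02-10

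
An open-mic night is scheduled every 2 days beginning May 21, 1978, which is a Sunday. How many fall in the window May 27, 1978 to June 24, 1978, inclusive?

15

Occurrences land 2·i days after May 21, 1978 for i = 0, 1, 2, …
May 27, 1978 is 6 days after the start; 6 ÷ 2 = 3 remainder 0. First occurrence in the window: #4 on May 27, 1978 (3×2 = 6 days in).
June 24, 1978 is 34 days after the start; 34 ÷ 2 = 17 remainder 0. Last occurrence in the window: #18 on June 24, 1978.
Occurrences #4 through #18: 15 in total.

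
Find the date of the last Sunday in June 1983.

June 26, 1983

June 1983 begins on a Wednesday, so the first Sunday is June 5 (4 days later).
June 1983 has 30 days. Adding weeks: 5, 12, 19, 26 — the last one ≤ 30 is the 26th.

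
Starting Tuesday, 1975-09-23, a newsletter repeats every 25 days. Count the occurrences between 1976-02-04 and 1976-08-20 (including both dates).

8

Occurrences land 25·i days after 1975-09-23 for i = 0, 1, 2, …
1976-02-04 is 134 days after the start; 134 ÷ 25 = 5 remainder 9; since the remainder is 9, round up to i = 6. First occurrence in the window: #7 on 1976-02-20 (6×25 = 150 days in).
1976-08-20 is 332 days after the start; 332 ÷ 25 = 13 remainder 7. Last occurrence in the window: #14 on 1976-08-13.
Occurrences #7 through #14: 8 in total.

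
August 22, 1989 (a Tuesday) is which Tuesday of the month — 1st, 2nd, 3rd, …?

Day 22 falls in week ⌈22/7⌉ of the month.
Days 1–7 hold the 1st Tuesday, 8–14 the 2nd, 15–21 the 3rd, 22–28 the 4th, 29–31 the 5th.
22 is in the range for the 4th.

4th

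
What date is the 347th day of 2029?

Dec 13, 2029

Jan has 31 days (347 − 31 = 316 remain).
Feb has 28 days (316 − 28 = 288 remain).
Mar has 31 days (288 − 31 = 257 remain).
Apr has 30 days (257 − 30 = 227 remain).
May has 31 days (227 − 31 = 196 remain).
Jun has 30 days (196 − 30 = 166 remain).
Jul has 31 days (166 − 31 = 135 remain).
Aug has 31 days (135 − 31 = 104 remain).
Sep has 30 days (104 − 30 = 74 remain).
Oct has 31 days (74 − 31 = 43 remain).
Nov has 30 days (43 − 30 = 13 remain).
13 into Dec → Dec 13.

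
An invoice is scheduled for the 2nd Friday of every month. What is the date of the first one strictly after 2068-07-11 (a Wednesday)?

July 2068 starts on a Sunday; its first Friday is the 6th, so the 2nd Friday is the 13th — 2068-07-13.
2068-07-13 is after 2068-07-11, so that is the next one.

2068-07-13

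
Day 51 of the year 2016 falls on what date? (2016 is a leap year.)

2016-02-20

January has 31 days (51 − 31 = 20 remain).
20 into February → February 20.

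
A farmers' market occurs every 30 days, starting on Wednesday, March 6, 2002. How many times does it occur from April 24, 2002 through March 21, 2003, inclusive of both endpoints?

Occurrences land 30·i days after March 6, 2002 for i = 0, 1, 2, …
April 24, 2002 is 49 days after the start; 49 ÷ 30 = 1 remainder 19; since the remainder is 19, round up to i = 2. First occurrence in the window: #3 on May 5, 2002 (2×30 = 60 days in).
March 21, 2003 is 380 days after the start; 380 ÷ 30 = 12 remainder 20. Last occurrence in the window: #13 on March 1, 2003.
Occurrences #3 through #13: 11 in total.

11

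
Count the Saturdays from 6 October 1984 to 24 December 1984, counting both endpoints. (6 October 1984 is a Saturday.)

12

6 October 1984 is a Saturday; the first Saturday on or after it is 6 October 1984.
From 6 October 1984 to 24 December 1984: 25 + 30 + 24 = 79 days (rest of October, November, December).
79 ÷ 7 = 11 full weeks with remainder 2, so 11 more Saturdays after the first → 12.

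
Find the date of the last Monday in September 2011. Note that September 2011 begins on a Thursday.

September 2011 begins on a Thursday, so the first Monday is September 5 (4 days later).
September 2011 has 30 days. Adding weeks: 5, 12, 19, 26 — the last one ≤ 30 is the 26th.

2011-09-26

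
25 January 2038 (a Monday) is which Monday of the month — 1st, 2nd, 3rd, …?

4th

Day 25 falls in week ⌈25/7⌉ of the month.
Days 1–7 hold the 1st Monday, 8–14 the 2nd, 15–21 the 3rd, 22–28 the 4th, 29–31 the 5th.
25 is in the range for the 4th.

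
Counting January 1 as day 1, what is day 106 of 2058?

16 April 2058

January has 31 days (106 − 31 = 75 remain).
February has 28 days (75 − 28 = 47 remain).
March has 31 days (47 − 31 = 16 remain).
16 into April → April 16.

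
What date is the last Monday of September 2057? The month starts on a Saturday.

24 September 2057

September 2057 begins on a Saturday, so the first Monday is September 3 (2 days later).
September 2057 has 30 days. Adding weeks: 3, 10, 17, 24 — the last one ≤ 30 is the 24th.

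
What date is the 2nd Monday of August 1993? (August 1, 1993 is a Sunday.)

August 1993 begins on a Sunday, so the first Monday is August 2 (1 day later).
The 2nd Monday is 1 weeks later: 2 + 7 = 9.

1993-08-09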